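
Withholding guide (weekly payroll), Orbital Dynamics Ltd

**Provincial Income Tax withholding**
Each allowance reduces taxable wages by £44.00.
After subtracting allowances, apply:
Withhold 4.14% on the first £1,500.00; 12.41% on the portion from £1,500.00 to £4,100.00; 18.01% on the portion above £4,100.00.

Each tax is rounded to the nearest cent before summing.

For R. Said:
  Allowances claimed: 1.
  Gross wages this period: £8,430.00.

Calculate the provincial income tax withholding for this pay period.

£1,156.67

Provincial Income Tax: taxable = £8,430.00 − 1×£44.00 = £8,386.00
  £384.76 + 18.01% × (£8,386.00 − £4,100.00) = £384.76 + 18.01% × £4,286.00 = £1,156.67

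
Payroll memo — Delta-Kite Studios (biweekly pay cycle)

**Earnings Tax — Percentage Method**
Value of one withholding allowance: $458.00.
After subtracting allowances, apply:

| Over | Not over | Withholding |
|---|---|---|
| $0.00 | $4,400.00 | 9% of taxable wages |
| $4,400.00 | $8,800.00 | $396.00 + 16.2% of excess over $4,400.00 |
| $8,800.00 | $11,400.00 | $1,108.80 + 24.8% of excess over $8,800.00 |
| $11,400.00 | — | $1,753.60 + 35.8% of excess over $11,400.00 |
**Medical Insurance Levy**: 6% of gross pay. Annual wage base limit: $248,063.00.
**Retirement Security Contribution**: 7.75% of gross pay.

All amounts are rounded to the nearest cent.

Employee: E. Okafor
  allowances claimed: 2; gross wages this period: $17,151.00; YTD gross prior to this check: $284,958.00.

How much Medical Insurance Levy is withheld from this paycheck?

Medical Insurance Levy: YTD $284,958.00 ≥ cap $248,063.00 → $0.00

$0.00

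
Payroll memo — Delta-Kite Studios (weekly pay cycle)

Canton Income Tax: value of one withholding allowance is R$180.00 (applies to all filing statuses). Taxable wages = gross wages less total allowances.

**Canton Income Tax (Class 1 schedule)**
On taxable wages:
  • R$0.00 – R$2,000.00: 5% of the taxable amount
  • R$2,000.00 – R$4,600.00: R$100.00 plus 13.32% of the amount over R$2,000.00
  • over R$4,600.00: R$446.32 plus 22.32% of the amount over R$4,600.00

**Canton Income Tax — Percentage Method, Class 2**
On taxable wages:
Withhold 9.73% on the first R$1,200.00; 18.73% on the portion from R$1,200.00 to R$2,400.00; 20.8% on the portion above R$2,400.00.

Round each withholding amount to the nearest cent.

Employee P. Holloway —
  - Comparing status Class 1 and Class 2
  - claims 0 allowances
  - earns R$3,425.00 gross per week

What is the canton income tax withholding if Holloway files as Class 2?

Canton Income Tax (Class 2): taxable = R$3,425.00
  R$341.52 + 20.8% × (R$3,425.00 − R$2,400.00) = R$341.52 + 20.8% × R$1,025.00 = R$554.72

R$554.72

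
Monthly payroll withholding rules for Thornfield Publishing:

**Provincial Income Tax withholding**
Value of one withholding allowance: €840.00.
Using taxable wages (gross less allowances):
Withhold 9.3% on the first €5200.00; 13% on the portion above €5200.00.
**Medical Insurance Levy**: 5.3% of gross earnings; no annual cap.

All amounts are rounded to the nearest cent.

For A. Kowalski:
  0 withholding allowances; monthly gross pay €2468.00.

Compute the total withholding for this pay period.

€360.32

Provincial Income Tax: taxable = €2468.00
  9.3% × €2468.00 = €229.52
Medical Insurance Levy: 5.3% × €2468.00 = €130.80
Total: €229.52 + €130.80 = €360.32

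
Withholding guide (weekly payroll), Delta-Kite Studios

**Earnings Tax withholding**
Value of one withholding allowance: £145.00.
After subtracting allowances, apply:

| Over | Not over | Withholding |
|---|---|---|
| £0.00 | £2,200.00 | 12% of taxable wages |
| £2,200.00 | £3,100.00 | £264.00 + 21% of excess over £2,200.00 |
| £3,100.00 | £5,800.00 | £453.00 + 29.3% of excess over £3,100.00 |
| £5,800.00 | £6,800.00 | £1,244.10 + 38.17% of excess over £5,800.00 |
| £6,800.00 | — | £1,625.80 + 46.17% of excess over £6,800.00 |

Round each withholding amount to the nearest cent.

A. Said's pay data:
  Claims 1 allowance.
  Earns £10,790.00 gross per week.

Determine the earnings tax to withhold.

Earnings Tax: taxable = £10,790.00 − 1×£145.00 = £10,645.00
  £1,625.80 + 46.17% × (£10,645.00 − £6,800.00) = £1,625.80 + 46.17% × £3,845.00 = £3,401.04

£3,401.04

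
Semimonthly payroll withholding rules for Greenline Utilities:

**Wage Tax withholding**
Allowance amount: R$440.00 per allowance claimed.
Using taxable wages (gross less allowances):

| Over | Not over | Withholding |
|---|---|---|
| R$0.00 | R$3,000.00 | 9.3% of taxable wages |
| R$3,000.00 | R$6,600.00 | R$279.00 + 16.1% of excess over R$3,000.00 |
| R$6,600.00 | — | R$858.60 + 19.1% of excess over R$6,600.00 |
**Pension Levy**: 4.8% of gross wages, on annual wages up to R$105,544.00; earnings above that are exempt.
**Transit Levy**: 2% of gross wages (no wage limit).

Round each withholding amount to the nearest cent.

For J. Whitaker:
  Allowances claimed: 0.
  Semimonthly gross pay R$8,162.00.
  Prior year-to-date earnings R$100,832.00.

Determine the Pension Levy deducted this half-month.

R$226.18

Pension Levy: cap R$105,544.00 − YTD R$100,832.00 = R$4,712.00 subject; 4.8% × R$4,712.00 = R$226.18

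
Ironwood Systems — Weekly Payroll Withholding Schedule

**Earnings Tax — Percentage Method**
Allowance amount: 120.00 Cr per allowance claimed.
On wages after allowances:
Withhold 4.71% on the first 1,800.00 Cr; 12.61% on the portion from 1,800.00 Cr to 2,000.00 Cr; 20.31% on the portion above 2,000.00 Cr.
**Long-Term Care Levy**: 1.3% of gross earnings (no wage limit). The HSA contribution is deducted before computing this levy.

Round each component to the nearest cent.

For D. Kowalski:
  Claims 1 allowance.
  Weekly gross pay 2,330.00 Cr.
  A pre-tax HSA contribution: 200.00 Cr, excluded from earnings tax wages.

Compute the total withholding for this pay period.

Earnings Tax: taxable = 2,330.00 Cr − 200.00 Cr − 1×120.00 Cr = 2,010.00 Cr
  110.00 Cr + 20.31% × (2,010.00 Cr − 2,000.00 Cr) = 110.00 Cr + 20.31% × 10.00 Cr = 112.03 Cr
Long-Term Care Levy: 1.3% × 2,130.00 Cr = 27.69 Cr
Total: 112.03 Cr + 27.69 Cr = 139.72 Cr

139.72 Cr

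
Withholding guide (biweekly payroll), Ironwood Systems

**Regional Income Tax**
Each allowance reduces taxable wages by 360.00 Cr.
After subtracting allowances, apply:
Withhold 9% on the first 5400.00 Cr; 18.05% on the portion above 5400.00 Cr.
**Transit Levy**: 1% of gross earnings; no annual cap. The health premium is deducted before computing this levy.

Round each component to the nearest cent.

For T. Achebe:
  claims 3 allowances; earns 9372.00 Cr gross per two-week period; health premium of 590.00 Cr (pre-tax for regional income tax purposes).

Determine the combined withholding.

Regional Income Tax: taxable = 9372.00 Cr − 590.00 Cr − 3×360.00 Cr = 7702.00 Cr
  486.00 Cr + 18.05% × (7702.00 Cr − 5400.00 Cr) = 486.00 Cr + 18.05% × 2302.00 Cr = 901.51 Cr
Transit Levy: 1% × 8782.00 Cr = 87.82 Cr
Total: 901.51 Cr + 87.82 Cr = 989.33 Cr

989.33 Cr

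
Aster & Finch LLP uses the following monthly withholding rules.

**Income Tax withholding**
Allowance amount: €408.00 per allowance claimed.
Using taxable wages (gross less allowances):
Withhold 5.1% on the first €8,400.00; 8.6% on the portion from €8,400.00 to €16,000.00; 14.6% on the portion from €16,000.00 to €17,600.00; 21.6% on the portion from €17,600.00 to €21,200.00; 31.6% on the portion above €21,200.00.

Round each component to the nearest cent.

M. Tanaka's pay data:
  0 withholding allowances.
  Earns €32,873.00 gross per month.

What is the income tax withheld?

€5,781.87

Income Tax: taxable = €32,873.00
  €2,093.20 + 31.6% × (€32,873.00 − €21,200.00) = €2,093.20 + 31.6% × €11,673.00 = €5,781.87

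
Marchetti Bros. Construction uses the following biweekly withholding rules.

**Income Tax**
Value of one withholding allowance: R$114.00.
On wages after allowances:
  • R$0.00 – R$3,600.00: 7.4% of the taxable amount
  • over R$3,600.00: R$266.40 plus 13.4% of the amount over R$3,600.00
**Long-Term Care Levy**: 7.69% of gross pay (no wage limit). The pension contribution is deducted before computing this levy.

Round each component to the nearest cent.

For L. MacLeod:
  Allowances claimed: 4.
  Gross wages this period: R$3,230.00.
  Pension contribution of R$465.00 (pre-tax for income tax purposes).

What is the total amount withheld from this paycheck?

R$383.50

Income Tax: taxable = R$3,230.00 − R$465.00 − 4×R$114.00 = R$2,309.00
  7.4% × R$2,309.00 = R$170.87
Long-Term Care Levy: 7.69% × R$2,765.00 = R$212.63
Total: R$170.87 + R$212.63 = R$383.50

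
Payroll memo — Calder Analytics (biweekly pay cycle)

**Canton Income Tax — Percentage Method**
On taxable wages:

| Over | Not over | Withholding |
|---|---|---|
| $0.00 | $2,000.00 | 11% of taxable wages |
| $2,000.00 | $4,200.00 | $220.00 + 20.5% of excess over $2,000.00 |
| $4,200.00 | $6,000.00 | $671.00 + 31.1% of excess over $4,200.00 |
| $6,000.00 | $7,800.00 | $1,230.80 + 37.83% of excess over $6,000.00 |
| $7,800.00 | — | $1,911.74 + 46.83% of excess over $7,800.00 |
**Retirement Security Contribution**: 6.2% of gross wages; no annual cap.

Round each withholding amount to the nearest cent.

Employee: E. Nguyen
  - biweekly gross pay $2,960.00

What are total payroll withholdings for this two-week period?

$600.32

Canton Income Tax: taxable = $2,960.00
  $220.00 + 20.5% × ($2,960.00 − $2,000.00) = $220.00 + 20.5% × $960.00 = $416.80
Retirement Security Contribution: 6.2% × $2,960.00 = $183.52
Total: $416.80 + $183.52 = $600.32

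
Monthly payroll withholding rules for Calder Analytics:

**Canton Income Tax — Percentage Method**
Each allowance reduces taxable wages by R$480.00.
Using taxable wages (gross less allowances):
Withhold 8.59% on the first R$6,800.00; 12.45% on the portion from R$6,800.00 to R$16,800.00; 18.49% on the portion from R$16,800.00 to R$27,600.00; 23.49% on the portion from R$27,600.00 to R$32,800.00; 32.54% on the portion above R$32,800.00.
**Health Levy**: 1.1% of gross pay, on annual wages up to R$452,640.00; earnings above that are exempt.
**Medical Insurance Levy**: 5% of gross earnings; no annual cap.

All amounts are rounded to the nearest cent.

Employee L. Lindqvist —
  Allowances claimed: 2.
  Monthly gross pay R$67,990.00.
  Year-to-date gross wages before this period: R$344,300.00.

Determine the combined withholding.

R$20,333.35

Canton Income Tax: taxable = R$67,990.00 − 2×R$480.00 = R$67,030.00
  R$5,047.52 + 32.54% × (R$67,030.00 − R$32,800.00) = R$5,047.52 + 32.54% × R$34,230.00 = R$16,185.96
Health Levy: 1.1% × R$67,990.00 = R$747.89
Medical Insurance Levy: 5% × R$67,990.00 = R$3,399.50
Total: R$16,185.96 + R$747.89 + R$3,399.50 = R$20,333.35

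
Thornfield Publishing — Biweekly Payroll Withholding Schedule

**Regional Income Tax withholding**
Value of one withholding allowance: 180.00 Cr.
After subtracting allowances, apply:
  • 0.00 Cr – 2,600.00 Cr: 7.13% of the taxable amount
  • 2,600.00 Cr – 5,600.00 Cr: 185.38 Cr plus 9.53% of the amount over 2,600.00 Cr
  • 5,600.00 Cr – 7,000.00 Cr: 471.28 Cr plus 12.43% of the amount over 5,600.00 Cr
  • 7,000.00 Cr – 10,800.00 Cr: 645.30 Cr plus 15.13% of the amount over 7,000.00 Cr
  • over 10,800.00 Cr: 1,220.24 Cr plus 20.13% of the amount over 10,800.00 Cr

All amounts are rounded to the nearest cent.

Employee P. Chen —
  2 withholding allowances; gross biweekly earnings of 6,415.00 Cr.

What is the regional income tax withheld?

Regional Income Tax: taxable = 6,415.00 Cr − 2×180.00 Cr = 6,055.00 Cr
  471.28 Cr + 12.43% × (6,055.00 Cr − 5,600.00 Cr) = 471.28 Cr + 12.43% × 455.00 Cr = 527.84 Cr

527.84 Cr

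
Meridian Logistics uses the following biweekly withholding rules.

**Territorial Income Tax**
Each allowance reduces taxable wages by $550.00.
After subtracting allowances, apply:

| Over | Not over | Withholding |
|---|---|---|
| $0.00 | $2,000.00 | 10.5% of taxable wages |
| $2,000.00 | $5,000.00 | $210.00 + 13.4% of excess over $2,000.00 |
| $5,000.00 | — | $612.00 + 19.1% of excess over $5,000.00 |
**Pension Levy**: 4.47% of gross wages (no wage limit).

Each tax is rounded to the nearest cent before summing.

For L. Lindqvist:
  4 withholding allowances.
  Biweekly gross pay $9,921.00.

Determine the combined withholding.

Territorial Income Tax: taxable = $9,921.00 − 4×$550.00 = $7,721.00
  $612.00 + 19.1% × ($7,721.00 − $5,000.00) = $612.00 + 19.1% × $2,721.00 = $1,131.71
Pension Levy: 4.47% × $9,921.00 = $443.47
Total: $1,131.71 + $443.47 = $1,575.18

$1,575.18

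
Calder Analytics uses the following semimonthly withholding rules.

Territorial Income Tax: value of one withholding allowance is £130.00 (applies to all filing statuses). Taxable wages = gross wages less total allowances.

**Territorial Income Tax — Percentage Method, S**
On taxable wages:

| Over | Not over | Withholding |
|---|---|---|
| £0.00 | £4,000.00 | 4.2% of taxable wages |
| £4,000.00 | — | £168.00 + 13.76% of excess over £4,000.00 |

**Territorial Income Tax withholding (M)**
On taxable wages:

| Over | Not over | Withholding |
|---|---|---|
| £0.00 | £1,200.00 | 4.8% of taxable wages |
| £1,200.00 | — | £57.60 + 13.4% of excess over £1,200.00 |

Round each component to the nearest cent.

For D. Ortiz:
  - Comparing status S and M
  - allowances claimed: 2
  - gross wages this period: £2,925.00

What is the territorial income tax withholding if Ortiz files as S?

£111.93

Territorial Income Tax (S): taxable = £2,925.00 − 2×£130.00 = £2,665.00
  4.2% × £2,665.00 = £111.93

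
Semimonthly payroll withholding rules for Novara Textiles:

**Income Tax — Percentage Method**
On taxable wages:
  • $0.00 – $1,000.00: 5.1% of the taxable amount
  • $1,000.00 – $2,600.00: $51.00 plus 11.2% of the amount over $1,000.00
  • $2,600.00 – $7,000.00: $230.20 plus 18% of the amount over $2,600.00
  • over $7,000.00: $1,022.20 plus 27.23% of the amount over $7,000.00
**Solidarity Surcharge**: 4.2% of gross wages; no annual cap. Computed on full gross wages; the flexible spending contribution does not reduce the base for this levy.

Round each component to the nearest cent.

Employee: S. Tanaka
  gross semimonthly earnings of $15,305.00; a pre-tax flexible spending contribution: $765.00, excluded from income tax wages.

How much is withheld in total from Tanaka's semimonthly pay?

Income Tax: taxable = $15,305.00 − $765.00 = $14,540.00
  $1,022.20 + 27.23% × ($14,540.00 − $7,000.00) = $1,022.20 + 27.23% × $7,540.00 = $3,075.34
Solidarity Surcharge: 4.2% × $15,305.00 = $642.81
Total: $3,075.34 + $642.81 = $3,718.15

$3,718.15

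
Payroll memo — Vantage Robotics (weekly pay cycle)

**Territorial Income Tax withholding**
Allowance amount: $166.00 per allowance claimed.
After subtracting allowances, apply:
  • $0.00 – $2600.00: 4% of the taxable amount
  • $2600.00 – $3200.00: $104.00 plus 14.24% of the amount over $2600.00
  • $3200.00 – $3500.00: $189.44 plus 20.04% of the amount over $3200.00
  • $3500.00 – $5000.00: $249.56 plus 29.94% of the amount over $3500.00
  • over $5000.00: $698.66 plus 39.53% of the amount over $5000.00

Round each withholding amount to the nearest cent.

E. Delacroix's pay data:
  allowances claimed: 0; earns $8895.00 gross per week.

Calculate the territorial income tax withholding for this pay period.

$2238.35

Territorial Income Tax: taxable = $8895.00
  $698.66 + 39.53% × ($8895.00 − $5000.00) = $698.66 + 39.53% × $3895.00 = $2238.35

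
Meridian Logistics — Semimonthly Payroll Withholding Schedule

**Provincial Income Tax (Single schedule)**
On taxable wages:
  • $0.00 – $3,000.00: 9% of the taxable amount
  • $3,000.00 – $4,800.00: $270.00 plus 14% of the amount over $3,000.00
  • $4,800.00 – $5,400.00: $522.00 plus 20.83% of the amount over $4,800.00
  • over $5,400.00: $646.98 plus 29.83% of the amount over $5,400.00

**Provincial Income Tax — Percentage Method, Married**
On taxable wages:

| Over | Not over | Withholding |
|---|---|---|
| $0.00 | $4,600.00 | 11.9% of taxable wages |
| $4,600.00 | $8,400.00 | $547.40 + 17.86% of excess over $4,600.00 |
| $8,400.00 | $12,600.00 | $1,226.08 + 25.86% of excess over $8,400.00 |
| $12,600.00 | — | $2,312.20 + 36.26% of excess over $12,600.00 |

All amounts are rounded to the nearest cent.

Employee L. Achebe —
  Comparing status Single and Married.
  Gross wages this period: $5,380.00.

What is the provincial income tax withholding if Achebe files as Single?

$642.81

Provincial Income Tax (Single): taxable = $5,380.00
  $522.00 + 20.83% × ($5,380.00 − $4,800.00) = $522.00 + 20.83% × $580.00 = $642.81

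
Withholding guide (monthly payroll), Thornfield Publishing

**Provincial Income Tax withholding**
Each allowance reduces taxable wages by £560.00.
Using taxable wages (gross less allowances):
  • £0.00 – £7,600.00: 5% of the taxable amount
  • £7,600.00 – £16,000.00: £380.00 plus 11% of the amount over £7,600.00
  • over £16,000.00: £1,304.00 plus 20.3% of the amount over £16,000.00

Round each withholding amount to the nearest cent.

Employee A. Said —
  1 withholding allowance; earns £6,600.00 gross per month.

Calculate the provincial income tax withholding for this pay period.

Provincial Income Tax: taxable = £6,600.00 − 1×£560.00 = £6,040.00
  5% × £6,040.00 = £302.00

£302.00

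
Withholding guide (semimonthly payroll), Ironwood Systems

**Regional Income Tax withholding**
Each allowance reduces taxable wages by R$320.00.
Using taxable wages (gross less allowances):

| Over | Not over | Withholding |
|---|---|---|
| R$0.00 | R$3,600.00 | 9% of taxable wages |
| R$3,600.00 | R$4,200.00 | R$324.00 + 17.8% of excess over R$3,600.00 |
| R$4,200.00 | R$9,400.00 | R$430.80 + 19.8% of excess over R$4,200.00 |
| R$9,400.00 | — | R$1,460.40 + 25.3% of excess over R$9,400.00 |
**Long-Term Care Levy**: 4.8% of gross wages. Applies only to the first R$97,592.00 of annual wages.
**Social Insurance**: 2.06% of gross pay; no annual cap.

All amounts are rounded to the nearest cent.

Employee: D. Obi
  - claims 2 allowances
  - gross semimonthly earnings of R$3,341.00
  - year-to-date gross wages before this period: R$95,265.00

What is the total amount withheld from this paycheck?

Regional Income Tax: taxable = R$3,341.00 − 2×R$320.00 = R$2,701.00
  9% × R$2,701.00 = R$243.09
Long-Term Care Levy: cap R$97,592.00 − YTD R$95,265.00 = R$2,327.00 subject; 4.8% × R$2,327.00 = R$111.70
Social Insurance: 2.06% × R$3,341.00 = R$68.82
Total: R$243.09 + R$111.70 + R$68.82 = R$423.61

R$423.61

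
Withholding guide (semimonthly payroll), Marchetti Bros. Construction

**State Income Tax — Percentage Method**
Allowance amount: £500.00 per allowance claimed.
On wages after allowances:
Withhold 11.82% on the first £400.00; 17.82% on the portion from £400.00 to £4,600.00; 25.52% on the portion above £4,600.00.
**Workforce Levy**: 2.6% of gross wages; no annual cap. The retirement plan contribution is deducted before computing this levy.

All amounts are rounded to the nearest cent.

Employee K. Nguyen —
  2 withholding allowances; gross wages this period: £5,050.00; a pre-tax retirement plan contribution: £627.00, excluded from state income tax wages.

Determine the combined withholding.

£700.98

State Income Tax: taxable = £5,050.00 − £627.00 − 2×£500.00 = £3,423.00
  £47.28 + 17.82% × (£3,423.00 − £400.00) = £47.28 + 17.82% × £3,023.00 = £585.98
Workforce Levy: 2.6% × £4,423.00 = £115.00
Total: £585.98 + £115.00 = £700.98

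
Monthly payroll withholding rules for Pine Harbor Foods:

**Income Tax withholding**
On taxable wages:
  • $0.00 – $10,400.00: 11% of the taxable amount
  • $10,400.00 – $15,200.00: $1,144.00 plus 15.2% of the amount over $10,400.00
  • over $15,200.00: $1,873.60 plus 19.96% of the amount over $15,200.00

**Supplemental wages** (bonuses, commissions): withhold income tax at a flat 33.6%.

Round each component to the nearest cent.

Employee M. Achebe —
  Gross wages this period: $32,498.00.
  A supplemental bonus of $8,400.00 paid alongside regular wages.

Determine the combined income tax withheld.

Income Tax: taxable = $32,498.00
  $1,873.60 + 19.96% × ($32,498.00 − $15,200.00) = $1,873.60 + 19.96% × $17,298.00 = $5,326.28
Supplemental (33.6% flat on bonus): 33.6% × $8,400.00 = $2,822.40
Total income tax: $5,326.28 + $2,822.40 = $8,148.68

$8,148.68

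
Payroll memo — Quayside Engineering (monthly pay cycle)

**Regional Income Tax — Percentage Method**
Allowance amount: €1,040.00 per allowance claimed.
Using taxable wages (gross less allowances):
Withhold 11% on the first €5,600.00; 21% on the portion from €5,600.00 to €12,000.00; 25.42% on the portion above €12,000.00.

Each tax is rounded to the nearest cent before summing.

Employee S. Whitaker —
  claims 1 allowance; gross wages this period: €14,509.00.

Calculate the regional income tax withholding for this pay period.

Regional Income Tax: taxable = €14,509.00 − 1×€1,040.00 = €13,469.00
  €1,960.00 + 25.42% × (€13,469.00 − €12,000.00) = €1,960.00 + 25.42% × €1,469.00 = €2,333.42

€2,333.42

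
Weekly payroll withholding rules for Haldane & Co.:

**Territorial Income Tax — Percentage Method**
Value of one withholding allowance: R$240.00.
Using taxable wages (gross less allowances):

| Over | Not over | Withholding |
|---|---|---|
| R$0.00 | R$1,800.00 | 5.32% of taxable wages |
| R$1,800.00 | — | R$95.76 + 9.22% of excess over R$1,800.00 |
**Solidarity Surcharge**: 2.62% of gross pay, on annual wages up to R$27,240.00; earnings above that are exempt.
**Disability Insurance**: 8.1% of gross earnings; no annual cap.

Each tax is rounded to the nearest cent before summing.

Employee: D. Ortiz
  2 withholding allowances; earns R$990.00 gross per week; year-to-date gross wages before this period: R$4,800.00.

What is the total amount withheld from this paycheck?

Territorial Income Tax: taxable = R$990.00 − 2×R$240.00 = R$510.00
  5.32% × R$510.00 = R$27.13
Solidarity Surcharge: 2.62% × R$990.00 = R$25.94
Disability Insurance: 8.1% × R$990.00 = R$80.19
Total: R$27.13 + R$25.94 + R$80.19 = R$133.26

R$133.26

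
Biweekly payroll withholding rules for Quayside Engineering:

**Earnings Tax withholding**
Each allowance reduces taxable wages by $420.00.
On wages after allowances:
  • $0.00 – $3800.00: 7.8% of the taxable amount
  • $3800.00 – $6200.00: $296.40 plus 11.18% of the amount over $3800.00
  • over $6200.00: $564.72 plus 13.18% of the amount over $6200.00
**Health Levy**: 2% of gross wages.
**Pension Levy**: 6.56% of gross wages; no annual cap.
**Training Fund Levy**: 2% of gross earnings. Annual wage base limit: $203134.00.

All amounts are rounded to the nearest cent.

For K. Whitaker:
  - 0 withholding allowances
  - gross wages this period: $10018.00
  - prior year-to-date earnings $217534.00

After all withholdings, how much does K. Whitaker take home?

Earnings Tax: taxable = $10018.00
  $564.72 + 13.18% × ($10018.00 − $6200.00) = $564.72 + 13.18% × $3818.00 = $1067.93
Health Levy: 2% × $10018.00 = $200.36
Pension Levy: 6.56% × $10018.00 = $657.18
Training Fund Levy: YTD $217534.00 ≥ cap $203134.00 → $0.00
Total withheld: $1067.93 + $200.36 + $657.18 + $0.00 = $1925.47
Net pay: $10018.00 − $1925.47 = $8092.53

$8092.53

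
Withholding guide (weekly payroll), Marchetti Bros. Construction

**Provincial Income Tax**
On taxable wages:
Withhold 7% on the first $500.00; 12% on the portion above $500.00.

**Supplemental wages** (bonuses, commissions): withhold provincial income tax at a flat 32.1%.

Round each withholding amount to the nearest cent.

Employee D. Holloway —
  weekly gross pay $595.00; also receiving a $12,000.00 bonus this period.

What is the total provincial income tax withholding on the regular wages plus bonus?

Provincial Income Tax: taxable = $595.00
  $35.00 + 12% × ($595.00 − $500.00) = $35.00 + 12% × $95.00 = $46.40
Supplemental (32.1% flat on bonus): 32.1% × $12,000.00 = $3,852.00
Total provincial income tax: $46.40 + $3,852.00 = $3,898.40

$3,898.40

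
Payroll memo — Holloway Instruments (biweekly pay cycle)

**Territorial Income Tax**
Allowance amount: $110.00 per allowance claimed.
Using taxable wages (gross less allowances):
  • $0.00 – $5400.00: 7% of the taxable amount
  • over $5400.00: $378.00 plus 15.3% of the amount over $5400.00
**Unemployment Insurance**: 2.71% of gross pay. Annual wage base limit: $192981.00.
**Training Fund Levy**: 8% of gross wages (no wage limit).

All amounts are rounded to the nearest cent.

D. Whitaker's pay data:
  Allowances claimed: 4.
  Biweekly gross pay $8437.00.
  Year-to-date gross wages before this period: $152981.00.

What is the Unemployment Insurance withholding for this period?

Unemployment Insurance: 2.71% × $8437.00 = $228.64

$228.64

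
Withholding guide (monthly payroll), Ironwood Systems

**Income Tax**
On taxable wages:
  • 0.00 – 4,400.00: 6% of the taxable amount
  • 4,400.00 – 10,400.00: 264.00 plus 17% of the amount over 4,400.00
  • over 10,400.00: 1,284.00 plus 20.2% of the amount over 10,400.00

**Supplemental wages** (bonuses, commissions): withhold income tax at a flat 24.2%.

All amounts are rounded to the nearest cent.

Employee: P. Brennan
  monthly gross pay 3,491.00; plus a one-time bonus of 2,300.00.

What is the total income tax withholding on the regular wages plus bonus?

766.06

Income Tax: taxable = 3,491.00
  6% × 3,491.00 = 209.46
Supplemental (24.2% flat on bonus): 24.2% × 2,300.00 = 556.60
Total income tax: 209.46 + 556.60 = 766.06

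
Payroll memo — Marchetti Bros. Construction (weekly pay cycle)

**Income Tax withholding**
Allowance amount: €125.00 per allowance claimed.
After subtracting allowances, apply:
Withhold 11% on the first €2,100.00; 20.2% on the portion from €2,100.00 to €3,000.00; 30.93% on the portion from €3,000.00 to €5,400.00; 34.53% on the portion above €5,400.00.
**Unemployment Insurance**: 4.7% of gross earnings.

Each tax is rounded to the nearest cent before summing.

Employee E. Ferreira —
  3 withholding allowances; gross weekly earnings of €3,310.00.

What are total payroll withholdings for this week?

Income Tax: taxable = €3,310.00 − 3×€125.00 = €2,935.00
  €231.00 + 20.2% × (€2,935.00 − €2,100.00) = €231.00 + 20.2% × €835.00 = €399.67
Unemployment Insurance: 4.7% × €3,310.00 = €155.57
Total: €399.67 + €155.57 = €555.24

€555.24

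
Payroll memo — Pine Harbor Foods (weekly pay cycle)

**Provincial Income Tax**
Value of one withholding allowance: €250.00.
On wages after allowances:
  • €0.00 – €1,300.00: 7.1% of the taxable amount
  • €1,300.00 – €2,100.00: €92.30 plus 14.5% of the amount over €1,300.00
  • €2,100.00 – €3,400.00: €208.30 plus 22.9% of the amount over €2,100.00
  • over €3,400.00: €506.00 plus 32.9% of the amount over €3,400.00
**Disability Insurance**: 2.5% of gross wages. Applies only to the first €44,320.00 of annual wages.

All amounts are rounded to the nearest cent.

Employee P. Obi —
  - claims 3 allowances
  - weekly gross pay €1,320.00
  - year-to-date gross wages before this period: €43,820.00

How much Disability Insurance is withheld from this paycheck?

Disability Insurance: cap €44,320.00 − YTD €43,820.00 = €500.00 subject; 2.5% × €500.00 = €12.50

€12.50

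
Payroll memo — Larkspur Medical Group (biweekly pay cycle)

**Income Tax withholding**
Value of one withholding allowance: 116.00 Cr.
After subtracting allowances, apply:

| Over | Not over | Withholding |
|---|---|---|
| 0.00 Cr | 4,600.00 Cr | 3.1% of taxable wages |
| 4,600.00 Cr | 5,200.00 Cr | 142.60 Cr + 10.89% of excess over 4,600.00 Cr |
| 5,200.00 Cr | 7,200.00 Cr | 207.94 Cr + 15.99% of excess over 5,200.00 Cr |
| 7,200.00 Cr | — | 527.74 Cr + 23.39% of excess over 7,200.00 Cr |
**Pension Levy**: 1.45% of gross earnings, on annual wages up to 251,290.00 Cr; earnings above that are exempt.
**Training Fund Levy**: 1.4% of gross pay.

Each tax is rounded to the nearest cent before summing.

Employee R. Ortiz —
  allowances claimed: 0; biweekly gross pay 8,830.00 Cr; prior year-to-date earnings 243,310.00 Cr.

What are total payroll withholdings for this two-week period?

1,148.33 Cr

Income Tax: taxable = 8,830.00 Cr
  527.74 Cr + 23.39% × (8,830.00 Cr − 7,200.00 Cr) = 527.74 Cr + 23.39% × 1,630.00 Cr = 909.00 Cr
Pension Levy: cap 251,290.00 Cr − YTD 243,310.00 Cr = 7,980.00 Cr subject; 1.45% × 7,980.00 Cr = 115.71 Cr
Training Fund Levy: 1.4% × 8,830.00 Cr = 123.62 Cr
Total: 909.00 Cr + 115.71 Cr + 123.62 Cr = 1,148.33 Cr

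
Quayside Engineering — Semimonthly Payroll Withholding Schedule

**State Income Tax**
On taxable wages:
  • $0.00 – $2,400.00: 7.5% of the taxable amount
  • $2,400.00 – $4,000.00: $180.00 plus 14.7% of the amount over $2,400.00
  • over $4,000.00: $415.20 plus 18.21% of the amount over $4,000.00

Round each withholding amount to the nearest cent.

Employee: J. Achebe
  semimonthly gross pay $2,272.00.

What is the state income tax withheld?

State Income Tax: taxable = $2,272.00
  7.5% × $2,272.00 = $170.40

$170.40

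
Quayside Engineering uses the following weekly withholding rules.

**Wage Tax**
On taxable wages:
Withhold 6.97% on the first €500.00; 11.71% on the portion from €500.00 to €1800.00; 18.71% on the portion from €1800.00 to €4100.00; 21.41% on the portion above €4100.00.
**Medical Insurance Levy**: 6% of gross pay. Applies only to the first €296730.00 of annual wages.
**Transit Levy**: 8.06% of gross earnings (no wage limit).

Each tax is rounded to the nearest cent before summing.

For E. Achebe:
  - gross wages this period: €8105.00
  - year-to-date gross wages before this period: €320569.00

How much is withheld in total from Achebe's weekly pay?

Wage Tax: taxable = €8105.00
  €617.41 + 21.41% × (€8105.00 − €4100.00) = €617.41 + 21.41% × €4005.00 = €1474.88
Medical Insurance Levy: YTD €320569.00 ≥ cap €296730.00 → €0.00
Transit Levy: 8.06% × €8105.00 = €653.26
Total: €1474.88 + €0.00 + €653.26 = €2128.14

€2128.14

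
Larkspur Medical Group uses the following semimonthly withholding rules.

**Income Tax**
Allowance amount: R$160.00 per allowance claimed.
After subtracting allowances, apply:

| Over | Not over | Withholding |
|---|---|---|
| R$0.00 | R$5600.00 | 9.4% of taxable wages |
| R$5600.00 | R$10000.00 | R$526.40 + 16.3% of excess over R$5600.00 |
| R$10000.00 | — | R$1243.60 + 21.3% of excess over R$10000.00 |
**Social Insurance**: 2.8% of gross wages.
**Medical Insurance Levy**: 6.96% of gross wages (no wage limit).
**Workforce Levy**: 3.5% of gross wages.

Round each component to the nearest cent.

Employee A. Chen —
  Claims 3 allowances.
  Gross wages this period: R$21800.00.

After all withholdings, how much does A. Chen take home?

R$15254.56

Income Tax: taxable = R$21800.00 − 3×R$160.00 = R$21320.00
  R$1243.60 + 21.3% × (R$21320.00 − R$10000.00) = R$1243.60 + 21.3% × R$11320.00 = R$3654.76
Social Insurance: 2.8% × R$21800.00 = R$610.40
Medical Insurance Levy: 6.96% × R$21800.00 = R$1517.28
Workforce Levy: 3.5% × R$21800.00 = R$763.00
Total withheld: R$3654.76 + R$610.40 + R$1517.28 + R$763.00 = R$6545.44
Net pay: R$21800.00 − R$6545.44 = R$15254.56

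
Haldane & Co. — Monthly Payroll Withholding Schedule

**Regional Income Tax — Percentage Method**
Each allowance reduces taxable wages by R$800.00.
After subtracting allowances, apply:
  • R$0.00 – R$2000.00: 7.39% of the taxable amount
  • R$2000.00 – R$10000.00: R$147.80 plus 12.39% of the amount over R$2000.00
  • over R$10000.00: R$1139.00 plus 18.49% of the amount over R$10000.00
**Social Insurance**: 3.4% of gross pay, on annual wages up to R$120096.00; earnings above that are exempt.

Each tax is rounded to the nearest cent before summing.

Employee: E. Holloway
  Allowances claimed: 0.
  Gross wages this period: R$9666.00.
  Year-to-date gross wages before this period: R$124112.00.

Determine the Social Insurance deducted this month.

Social Insurance: YTD R$124112.00 ≥ cap R$120096.00 → R$0.00

R$0.00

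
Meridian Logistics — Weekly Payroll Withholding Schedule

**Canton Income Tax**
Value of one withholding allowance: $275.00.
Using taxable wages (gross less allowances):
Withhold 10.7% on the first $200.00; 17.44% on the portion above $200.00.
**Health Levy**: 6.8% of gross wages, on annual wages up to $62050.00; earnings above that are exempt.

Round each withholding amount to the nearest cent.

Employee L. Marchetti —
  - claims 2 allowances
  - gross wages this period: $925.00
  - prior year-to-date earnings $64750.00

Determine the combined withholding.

$51.92

Canton Income Tax: taxable = $925.00 − 2×$275.00 = $375.00
  $21.40 + 17.44% × ($375.00 − $200.00) = $21.40 + 17.44% × $175.00 = $51.92
Health Levy: YTD $64750.00 ≥ cap $62050.00 → $0.00
Total: $51.92 + $0.00 = $51.92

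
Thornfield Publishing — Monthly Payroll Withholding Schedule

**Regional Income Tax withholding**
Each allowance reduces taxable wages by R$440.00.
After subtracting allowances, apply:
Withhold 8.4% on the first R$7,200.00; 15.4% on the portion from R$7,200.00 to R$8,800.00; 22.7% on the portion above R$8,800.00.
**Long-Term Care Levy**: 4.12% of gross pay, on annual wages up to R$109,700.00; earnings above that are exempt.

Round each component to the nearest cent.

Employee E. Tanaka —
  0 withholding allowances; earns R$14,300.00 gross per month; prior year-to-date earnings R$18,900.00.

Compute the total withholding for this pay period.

R$2,688.86

Regional Income Tax: taxable = R$14,300.00
  R$851.20 + 22.7% × (R$14,300.00 − R$8,800.00) = R$851.20 + 22.7% × R$5,500.00 = R$2,099.70
Long-Term Care Levy: 4.12% × R$14,300.00 = R$589.16
Total: R$2,099.70 + R$589.16 = R$2,688.86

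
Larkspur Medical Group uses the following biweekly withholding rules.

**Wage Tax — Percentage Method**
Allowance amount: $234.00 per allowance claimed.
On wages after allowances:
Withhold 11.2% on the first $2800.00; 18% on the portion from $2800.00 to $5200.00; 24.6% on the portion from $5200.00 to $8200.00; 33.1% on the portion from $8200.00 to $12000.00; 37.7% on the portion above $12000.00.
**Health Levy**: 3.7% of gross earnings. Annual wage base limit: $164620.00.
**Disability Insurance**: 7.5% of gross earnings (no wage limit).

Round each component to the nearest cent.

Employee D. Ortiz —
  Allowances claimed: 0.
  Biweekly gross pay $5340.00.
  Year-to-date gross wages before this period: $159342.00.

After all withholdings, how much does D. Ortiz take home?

Wage Tax: taxable = $5340.00
  $745.60 + 24.6% × ($5340.00 − $5200.00) = $745.60 + 24.6% × $140.00 = $780.04
Health Levy: cap $164620.00 − YTD $159342.00 = $5278.00 subject; 3.7% × $5278.00 = $195.29
Disability Insurance: 7.5% × $5340.00 = $400.50
Total withheld: $780.04 + $195.29 + $400.50 = $1375.83
Net pay: $5340.00 − $1375.83 = $3964.17

$3964.17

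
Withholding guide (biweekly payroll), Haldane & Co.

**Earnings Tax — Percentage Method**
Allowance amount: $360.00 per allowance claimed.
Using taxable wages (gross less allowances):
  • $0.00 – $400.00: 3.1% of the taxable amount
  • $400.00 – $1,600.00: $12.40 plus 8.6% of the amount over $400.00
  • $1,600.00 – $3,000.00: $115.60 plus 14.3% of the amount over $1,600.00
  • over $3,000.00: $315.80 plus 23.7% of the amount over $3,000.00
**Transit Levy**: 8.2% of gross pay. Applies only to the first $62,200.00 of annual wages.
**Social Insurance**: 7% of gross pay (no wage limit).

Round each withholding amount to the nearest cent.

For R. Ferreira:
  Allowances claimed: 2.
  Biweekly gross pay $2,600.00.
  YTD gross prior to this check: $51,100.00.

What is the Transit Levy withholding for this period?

$213.20

Transit Levy: 8.2% × $2,600.00 = $213.20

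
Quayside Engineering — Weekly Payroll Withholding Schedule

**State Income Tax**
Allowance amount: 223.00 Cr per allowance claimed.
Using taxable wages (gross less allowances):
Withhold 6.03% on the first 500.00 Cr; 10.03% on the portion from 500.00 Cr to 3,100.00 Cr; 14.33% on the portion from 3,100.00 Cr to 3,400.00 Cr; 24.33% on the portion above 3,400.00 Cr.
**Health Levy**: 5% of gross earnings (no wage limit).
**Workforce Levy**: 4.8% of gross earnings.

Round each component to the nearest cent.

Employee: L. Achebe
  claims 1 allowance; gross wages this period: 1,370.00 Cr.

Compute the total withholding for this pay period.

229.30 Cr

State Income Tax: taxable = 1,370.00 Cr − 1×223.00 Cr = 1,147.00 Cr
  30.15 Cr + 10.03% × (1,147.00 Cr − 500.00 Cr) = 30.15 Cr + 10.03% × 647.00 Cr = 95.04 Cr
Health Levy: 5% × 1,370.00 Cr = 68.50 Cr
Workforce Levy: 4.8% × 1,370.00 Cr = 65.76 Cr
Total: 95.04 Cr + 68.50 Cr + 65.76 Cr = 229.30 Cr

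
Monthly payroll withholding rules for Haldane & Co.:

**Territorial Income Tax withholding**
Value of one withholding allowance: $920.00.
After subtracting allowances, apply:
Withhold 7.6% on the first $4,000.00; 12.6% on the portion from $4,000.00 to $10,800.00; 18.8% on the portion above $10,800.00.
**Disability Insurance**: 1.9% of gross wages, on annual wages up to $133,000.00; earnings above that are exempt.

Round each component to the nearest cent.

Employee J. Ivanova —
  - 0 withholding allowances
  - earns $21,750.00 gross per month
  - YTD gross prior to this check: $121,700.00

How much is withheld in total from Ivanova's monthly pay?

$3,434.10

Territorial Income Tax: taxable = $21,750.00
  $1,160.80 + 18.8% × ($21,750.00 − $10,800.00) = $1,160.80 + 18.8% × $10,950.00 = $3,219.40
Disability Insurance: cap $133,000.00 − YTD $121,700.00 = $11,300.00 subject; 1.9% × $11,300.00 = $214.70
Total: $3,219.40 + $214.70 = $3,434.10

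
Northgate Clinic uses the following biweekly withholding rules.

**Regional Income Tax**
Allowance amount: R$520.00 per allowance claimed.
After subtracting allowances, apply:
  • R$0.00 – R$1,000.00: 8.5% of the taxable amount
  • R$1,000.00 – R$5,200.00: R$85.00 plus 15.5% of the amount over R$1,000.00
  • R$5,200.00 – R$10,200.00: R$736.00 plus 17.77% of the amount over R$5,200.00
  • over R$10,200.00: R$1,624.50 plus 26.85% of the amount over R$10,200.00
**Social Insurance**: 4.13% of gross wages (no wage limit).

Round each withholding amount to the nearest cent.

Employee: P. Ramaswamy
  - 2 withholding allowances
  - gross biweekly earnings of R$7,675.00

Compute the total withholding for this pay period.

Regional Income Tax: taxable = R$7,675.00 − 2×R$520.00 = R$6,635.00
  R$736.00 + 17.77% × (R$6,635.00 − R$5,200.00) = R$736.00 + 17.77% × R$1,435.00 = R$991.00
Social Insurance: 4.13% × R$7,675.00 = R$316.98
Total: R$991.00 + R$316.98 = R$1,307.98

R$1,307.98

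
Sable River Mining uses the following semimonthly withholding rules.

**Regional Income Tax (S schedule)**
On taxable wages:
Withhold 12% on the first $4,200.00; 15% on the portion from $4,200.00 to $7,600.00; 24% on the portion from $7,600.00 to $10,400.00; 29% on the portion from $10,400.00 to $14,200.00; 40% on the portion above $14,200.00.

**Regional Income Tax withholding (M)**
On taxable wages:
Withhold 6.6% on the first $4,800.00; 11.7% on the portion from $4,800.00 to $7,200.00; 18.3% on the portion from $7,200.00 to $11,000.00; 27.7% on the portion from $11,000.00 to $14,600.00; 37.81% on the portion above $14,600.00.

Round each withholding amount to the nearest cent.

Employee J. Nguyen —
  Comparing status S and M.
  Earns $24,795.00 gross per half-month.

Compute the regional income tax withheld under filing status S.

$7,026.00

Regional Income Tax (S): taxable = $24,795.00
  $2,788.00 + 40% × ($24,795.00 − $14,200.00) = $2,788.00 + 40% × $10,595.00 = $7,026.00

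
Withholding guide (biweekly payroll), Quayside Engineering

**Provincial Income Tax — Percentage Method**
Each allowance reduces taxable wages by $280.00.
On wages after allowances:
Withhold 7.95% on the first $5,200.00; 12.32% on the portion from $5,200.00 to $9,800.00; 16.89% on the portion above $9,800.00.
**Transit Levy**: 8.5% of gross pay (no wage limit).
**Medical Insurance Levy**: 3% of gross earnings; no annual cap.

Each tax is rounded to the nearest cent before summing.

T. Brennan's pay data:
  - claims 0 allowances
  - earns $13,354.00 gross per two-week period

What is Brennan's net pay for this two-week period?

Provincial Income Tax: taxable = $13,354.00
  $980.12 + 16.89% × ($13,354.00 − $9,800.00) = $980.12 + 16.89% × $3,554.00 = $1,580.39
Transit Levy: 8.5% × $13,354.00 = $1,135.09
Medical Insurance Levy: 3% × $13,354.00 = $400.62
Total withheld: $1,580.39 + $1,135.09 + $400.62 = $3,116.10
Net pay: $13,354.00 − $3,116.10 = $10,237.90

$10,237.90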